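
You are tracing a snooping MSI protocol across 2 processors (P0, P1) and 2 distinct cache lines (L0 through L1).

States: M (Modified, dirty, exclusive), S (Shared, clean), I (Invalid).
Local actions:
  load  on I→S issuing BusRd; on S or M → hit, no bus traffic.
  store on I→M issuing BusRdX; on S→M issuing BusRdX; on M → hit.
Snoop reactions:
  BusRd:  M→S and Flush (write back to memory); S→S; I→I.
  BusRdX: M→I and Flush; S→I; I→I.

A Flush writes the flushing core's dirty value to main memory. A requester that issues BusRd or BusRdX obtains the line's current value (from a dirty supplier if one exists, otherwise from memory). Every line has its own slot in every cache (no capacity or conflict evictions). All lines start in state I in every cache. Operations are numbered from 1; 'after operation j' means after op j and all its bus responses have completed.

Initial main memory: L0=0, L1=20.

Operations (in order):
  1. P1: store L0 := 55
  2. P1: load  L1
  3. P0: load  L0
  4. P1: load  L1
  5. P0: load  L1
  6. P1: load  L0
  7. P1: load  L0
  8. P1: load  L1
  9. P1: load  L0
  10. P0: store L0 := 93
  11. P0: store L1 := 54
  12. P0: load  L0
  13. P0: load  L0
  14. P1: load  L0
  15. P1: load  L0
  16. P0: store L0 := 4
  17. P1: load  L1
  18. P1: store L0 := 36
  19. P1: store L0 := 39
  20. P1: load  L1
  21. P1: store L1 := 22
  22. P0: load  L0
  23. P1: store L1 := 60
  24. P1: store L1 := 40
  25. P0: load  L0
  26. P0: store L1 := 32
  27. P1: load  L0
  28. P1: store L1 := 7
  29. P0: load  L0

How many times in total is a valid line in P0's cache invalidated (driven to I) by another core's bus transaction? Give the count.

invalidations = 3

1. P1: store L0 := 55  bus=[BusRdX]  L0: P0=I P1=M  mem[L0]=0
2. P1: load  L1  bus=[BusRd]  L1: P0=I P1=S  mem[L1]=20
3. P0: load  L0  bus=[BusRd,Flush]  L0: P0=S P1=S  mem[L0]=55
4. P1: load  L1  bus=[-]  L1: P0=I P1=S  mem[L1]=20
5. P0: load  L1  bus=[BusRd]  L1: P0=S P1=S  mem[L1]=20
6. P1: load  L0  bus=[-]  L0: P0=S P1=S  mem[L0]=55
7. P1: load  L0  bus=[-]  L0: P0=S P1=S  mem[L0]=55
8. P1: load  L1  bus=[-]  L1: P0=S P1=S  mem[L1]=20
9. P1: load  L0  bus=[-]  L0: P0=S P1=S  mem[L0]=55
10. P0: store L0 := 93  bus=[BusRdX]  L0: P0=M P1=I  mem[L0]=55
11. P0: store L1 := 54  bus=[BusRdX]  L1: P0=M P1=I  mem[L1]=20
12. P0: load  L0  bus=[-]  L0: P0=M P1=I  mem[L0]=55
13. P0: load  L0  bus=[-]  L0: P0=M P1=I  mem[L0]=55
14. P1: load  L0  bus=[BusRd,Flush]  L0: P0=S P1=S  mem[L0]=93
15. P1: load  L0  bus=[-]  L0: P0=S P1=S  mem[L0]=93
16. P0: store L0 := 4  bus=[BusRdX]  L0: P0=M P1=I  mem[L0]=93
17. P1: load  L1  bus=[BusRd,Flush]  L1: P0=S P1=S  mem[L1]=54
18. P1: store L0 := 36  bus=[BusRdX,Flush]  L0: P0=I P1=M  mem[L0]=4
19. P1: store L0 := 39  bus=[-]  L0: P0=I P1=M  mem[L0]=4
20. P1: load  L1  bus=[-]  L1: P0=S P1=S  mem[L1]=54
21. P1: store L1 := 22  bus=[BusRdX]  L1: P0=I P1=M  mem[L1]=54
22. P0: load  L0  bus=[BusRd,Flush]  L0: P0=S P1=S  mem[L0]=39
23. P1: store L1 := 60  bus=[-]  L1: P0=I P1=M  mem[L1]=54
24. P1: store L1 := 40  bus=[-]  L1: P0=I P1=M  mem[L1]=54
25. P0: load  L0  bus=[-]  L0: P0=S P1=S  mem[L0]=39
26. P0: store L1 := 32  bus=[BusRdX,Flush]  L1: P0=M P1=I  mem[L1]=40
27. P1: load  L0  bus=[-]  L0: P0=S P1=S  mem[L0]=39
28. P1: store L1 := 7  bus=[BusRdX,Flush]  L1: P0=I P1=M  mem[L1]=32
29. P0: load  L0  bus=[-]  L0: P0=S P1=S  mem[L0]=39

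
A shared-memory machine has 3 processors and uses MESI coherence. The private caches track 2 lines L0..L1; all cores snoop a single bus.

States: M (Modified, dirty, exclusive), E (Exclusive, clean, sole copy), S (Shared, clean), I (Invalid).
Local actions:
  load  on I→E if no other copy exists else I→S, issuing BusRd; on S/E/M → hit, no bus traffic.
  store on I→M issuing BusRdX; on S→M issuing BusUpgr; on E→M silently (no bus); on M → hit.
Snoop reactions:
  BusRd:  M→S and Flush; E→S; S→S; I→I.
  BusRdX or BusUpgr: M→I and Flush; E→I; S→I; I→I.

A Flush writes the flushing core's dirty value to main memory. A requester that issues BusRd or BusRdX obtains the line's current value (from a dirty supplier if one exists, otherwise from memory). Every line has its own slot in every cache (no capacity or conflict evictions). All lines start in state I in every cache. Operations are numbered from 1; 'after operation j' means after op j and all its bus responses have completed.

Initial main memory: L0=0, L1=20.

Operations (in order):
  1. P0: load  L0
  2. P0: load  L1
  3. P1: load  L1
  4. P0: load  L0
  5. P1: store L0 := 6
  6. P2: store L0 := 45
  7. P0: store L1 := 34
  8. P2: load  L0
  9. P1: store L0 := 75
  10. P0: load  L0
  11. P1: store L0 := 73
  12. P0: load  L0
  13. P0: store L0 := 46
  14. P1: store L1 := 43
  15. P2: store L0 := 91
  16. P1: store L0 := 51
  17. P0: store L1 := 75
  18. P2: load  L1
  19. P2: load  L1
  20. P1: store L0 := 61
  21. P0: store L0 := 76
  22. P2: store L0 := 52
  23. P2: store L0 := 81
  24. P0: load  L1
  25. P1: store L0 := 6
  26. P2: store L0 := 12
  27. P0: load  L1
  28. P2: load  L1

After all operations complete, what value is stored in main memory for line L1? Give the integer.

memory[L1] = 75

[1] P0: load  L0 | P0:E(0), P1:I, P2:I | bus: BusRd
[2] P0: load  L1 | P0:E(20), P1:I, P2:I | bus: BusRd
[3] P1: load  L1 | P0:S(20), P1:S(20), P2:I | bus: BusRd
[4] P0: load  L0 | P0:E(0), P1:I, P2:I | bus: none
[5] P1: store L0 := 6 | P0:I, P1:M(6), P2:I | bus: BusRdX
[6] P2: store L0 := 45 | P0:I, P1:I, P2:M(45) | bus: BusRdX,Flush
[7] P0: store L1 := 34 | P0:M(34), P1:I, P2:I | bus: BusUpgr
[8] P2: load  L0 | P0:I, P1:I, P2:M(45) | bus: none
[9] P1: store L0 := 75 | P0:I, P1:M(75), P2:I | bus: BusRdX,Flush
[10] P0: load  L0 | P0:S(75), P1:S(75), P2:I | bus: BusRd,Flush
[11] P1: store L0 := 73 | P0:I, P1:M(73), P2:I | bus: BusUpgr
[12] P0: load  L0 | P0:S(73), P1:S(73), P2:I | bus: BusRd,Flush
[13] P0: store L0 := 46 | P0:M(46), P1:I, P2:I | bus: BusUpgr
[14] P1: store L1 := 43 | P0:I, P1:M(43), P2:I | bus: BusRdX,Flush
[15] P2: store L0 := 91 | P0:I, P1:I, P2:M(91) | bus: BusRdX,Flush
[16] P1: store L0 := 51 | P0:I, P1:M(51), P2:I | bus: BusRdX,Flush
[17] P0: store L1 := 75 | P0:M(75), P1:I, P2:I | bus: BusRdX,Flush
[18] P2: load  L1 | P0:S(75), P1:I, P2:S(75) | bus: BusRd,Flush
[19] P2: load  L1 | P0:S(75), P1:I, P2:S(75) | bus: none
[20] P1: store L0 := 61 | P0:I, P1:M(61), P2:I | bus: none
[21] P0: store L0 := 76 | P0:M(76), P1:I, P2:I | bus: BusRdX,Flush
[22] P2: store L0 := 52 | P0:I, P1:I, P2:M(52) | bus: BusRdX,Flush
[23] P2: store L0 := 81 | P0:I, P1:I, P2:M(81) | bus: none
[24] P0: load  L1 | P0:S(75), P1:I, P2:S(75) | bus: none
[25] P1: store L0 := 6 | P0:I, P1:M(6), P2:I | bus: BusRdX,Flush
[26] P2: store L0 := 12 | P0:I, P1:I, P2:M(12) | bus: BusRdX,Flush
[27] P0: load  L1 | P0:S(75), P1:I, P2:S(75) | bus: none
[28] P2: load  L1 | P0:S(75), P1:I, P2:S(75) | bus: none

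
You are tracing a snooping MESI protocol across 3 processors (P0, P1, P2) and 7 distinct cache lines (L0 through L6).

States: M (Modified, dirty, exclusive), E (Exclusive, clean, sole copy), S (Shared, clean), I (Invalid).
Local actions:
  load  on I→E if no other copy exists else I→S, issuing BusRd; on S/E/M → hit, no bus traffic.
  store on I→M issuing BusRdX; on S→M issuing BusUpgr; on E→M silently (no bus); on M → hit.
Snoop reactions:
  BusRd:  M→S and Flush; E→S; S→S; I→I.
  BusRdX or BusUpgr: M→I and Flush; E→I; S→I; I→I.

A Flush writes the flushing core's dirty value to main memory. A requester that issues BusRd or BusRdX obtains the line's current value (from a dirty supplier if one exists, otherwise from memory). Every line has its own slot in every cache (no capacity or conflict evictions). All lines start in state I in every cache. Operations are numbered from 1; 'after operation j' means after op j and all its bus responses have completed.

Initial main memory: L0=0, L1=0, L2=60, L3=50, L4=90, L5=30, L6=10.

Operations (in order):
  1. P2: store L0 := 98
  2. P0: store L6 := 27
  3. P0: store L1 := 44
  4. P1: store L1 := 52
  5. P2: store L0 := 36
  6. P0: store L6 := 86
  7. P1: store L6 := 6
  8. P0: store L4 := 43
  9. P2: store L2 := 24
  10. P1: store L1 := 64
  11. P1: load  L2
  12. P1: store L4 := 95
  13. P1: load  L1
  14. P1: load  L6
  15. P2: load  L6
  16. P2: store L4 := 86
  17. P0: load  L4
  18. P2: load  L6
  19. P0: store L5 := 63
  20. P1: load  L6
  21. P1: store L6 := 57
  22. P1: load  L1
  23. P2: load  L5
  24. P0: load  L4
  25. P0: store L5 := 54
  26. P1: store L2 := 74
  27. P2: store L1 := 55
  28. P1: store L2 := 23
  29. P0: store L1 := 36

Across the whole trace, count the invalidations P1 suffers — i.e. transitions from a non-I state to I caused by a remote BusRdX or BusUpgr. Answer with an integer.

[1] P2: store L0 := 98 | P0:I, P1:I, P2:M(98) | bus: BusRdX
[2] P0: store L6 := 27 | P0:M(27), P1:I, P2:I | bus: BusRdX
[3] P0: store L1 := 44 | P0:M(44), P1:I, P2:I | bus: BusRdX
[4] P1: store L1 := 52 | P0:I, P1:M(52), P2:I | bus: BusRdX,Flush
[5] P2: store L0 := 36 | P0:I, P1:I, P2:M(36) | bus: none
[6] P0: store L6 := 86 | P0:M(86), P1:I, P2:I | bus: none
[7] P1: store L6 := 6 | P0:I, P1:M(6), P2:I | bus: BusRdX,Flush
[8] P0: store L4 := 43 | P0:M(43), P1:I, P2:I | bus: BusRdX
[9] P2: store L2 := 24 | P0:I, P1:I, P2:M(24) | bus: BusRdX
[10] P1: store L1 := 64 | P0:I, P1:M(64), P2:I | bus: none
[11] P1: load  L2 | P0:I, P1:S(24), P2:S(24) | bus: BusRd,Flush
[12] P1: store L4 := 95 | P0:I, P1:M(95), P2:I | bus: BusRdX,Flush
[13] P1: load  L1 | P0:I, P1:M(64), P2:I | bus: none
[14] P1: load  L6 | P0:I, P1:M(6), P2:I | bus: none
[15] P2: load  L6 | P0:I, P1:S(6), P2:S(6) | bus: BusRd,Flush
[16] P2: store L4 := 86 | P0:I, P1:I, P2:M(86) | bus: BusRdX,Flush
[17] P0: load  L4 | P0:S(86), P1:I, P2:S(86) | bus: BusRd,Flush
[18] P2: load  L6 | P0:I, P1:S(6), P2:S(6) | bus: none
[19] P0: store L5 := 63 | P0:M(63), P1:I, P2:I | bus: BusRdX
[20] P1: load  L6 | P0:I, P1:S(6), P2:S(6) | bus: none
[21] P1: store L6 := 57 | P0:I, P1:M(57), P2:I | bus: BusUpgr
[22] P1: load  L1 | P0:I, P1:M(64), P2:I | bus: none
[23] P2: load  L5 | P0:S(63), P1:I, P2:S(63) | bus: BusRd,Flush
[24] P0: load  L4 | P0:S(86), P1:I, P2:S(86) | bus: none
[25] P0: store L5 := 54 | P0:M(54), P1:I, P2:I | bus: BusUpgr
[26] P1: store L2 := 74 | P0:I, P1:M(74), P2:I | bus: BusUpgr
[27] P2: store L1 := 55 | P0:I, P1:I, P2:M(55) | bus: BusRdX,Flush
[28] P1: store L2 := 23 | P0:I, P1:M(23), P2:I | bus: none
[29] P0: store L1 := 36 | P0:M(36), P1:I, P2:I | bus: BusRdX,Flush

invalidations = 2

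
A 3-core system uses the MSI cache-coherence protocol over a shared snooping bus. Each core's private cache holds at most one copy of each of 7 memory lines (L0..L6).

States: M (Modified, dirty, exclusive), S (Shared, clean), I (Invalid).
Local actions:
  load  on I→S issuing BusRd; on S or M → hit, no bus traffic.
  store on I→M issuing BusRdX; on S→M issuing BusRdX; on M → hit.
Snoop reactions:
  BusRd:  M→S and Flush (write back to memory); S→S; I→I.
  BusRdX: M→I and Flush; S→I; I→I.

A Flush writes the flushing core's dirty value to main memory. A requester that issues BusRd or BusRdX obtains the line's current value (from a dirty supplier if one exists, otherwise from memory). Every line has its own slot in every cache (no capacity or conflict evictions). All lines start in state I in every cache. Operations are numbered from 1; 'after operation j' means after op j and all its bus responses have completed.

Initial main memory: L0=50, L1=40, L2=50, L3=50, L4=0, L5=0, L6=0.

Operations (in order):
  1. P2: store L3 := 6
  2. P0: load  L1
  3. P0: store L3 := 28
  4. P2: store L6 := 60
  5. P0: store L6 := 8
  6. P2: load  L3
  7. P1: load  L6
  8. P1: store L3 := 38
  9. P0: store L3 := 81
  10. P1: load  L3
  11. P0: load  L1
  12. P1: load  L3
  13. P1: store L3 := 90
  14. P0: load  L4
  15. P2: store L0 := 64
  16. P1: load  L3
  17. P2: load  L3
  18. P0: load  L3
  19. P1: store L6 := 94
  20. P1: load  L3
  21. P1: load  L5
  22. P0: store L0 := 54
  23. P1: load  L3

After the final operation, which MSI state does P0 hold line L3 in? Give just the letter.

  op1 P2: store L3 := 6 → I/I/M on L3; bus BusRdX; mem=50
  op2 P0: load  L1 → S/I/I on L1; bus BusRd; mem=40
  op3 P0: store L3 := 28 → M/I/I on L3; bus BusRdX Flush; mem=6
  op4 P2: store L6 := 60 → I/I/M on L6; bus BusRdX; mem=0
  op5 P0: store L6 := 8 → M/I/I on L6; bus BusRdX Flush; mem=60
  op6 P2: load  L3 → S/I/S on L3; bus BusRd Flush; mem=28
  op7 P1: load  L6 → S/S/I on L6; bus BusRd Flush; mem=8
  op8 P1: store L3 := 38 → I/M/I on L3; bus BusRdX; mem=28
  op9 P0: store L3 := 81 → M/I/I on L3; bus BusRdX Flush; mem=38
  op10 P1: load  L3 → S/S/I on L3; bus BusRd Flush; mem=81
  op11 P0: load  L1 → S/I/I on L1; bus (none); mem=40
  op12 P1: load  L3 → S/S/I on L3; bus (none); mem=81
  op13 P1: store L3 := 90 → I/M/I on L3; bus BusRdX; mem=81
  op14 P0: load  L4 → S/I/I on L4; bus BusRd; mem=0
  op15 P2: store L0 := 64 → I/I/M on L0; bus BusRdX; mem=50
  op16 P1: load  L3 → I/M/I on L3; bus (none); mem=81
  op17 P2: load  L3 → I/S/S on L3; bus BusRd Flush; mem=90
  op18 P0: load  L3 → S/S/S on L3; bus BusRd; mem=90
  op19 P1: store L6 := 94 → I/M/I on L6; bus BusRdX; mem=8
  op20 P1: load  L3 → S/S/S on L3; bus (none); mem=90
  op21 P1: load  L5 → I/S/I on L5; bus BusRd; mem=0
  op22 P0: store L0 := 54 → M/I/I on L0; bus BusRdX Flush; mem=64
  op23 P1: load  L3 → S/S/S on L3; bus (none); mem=90

state = S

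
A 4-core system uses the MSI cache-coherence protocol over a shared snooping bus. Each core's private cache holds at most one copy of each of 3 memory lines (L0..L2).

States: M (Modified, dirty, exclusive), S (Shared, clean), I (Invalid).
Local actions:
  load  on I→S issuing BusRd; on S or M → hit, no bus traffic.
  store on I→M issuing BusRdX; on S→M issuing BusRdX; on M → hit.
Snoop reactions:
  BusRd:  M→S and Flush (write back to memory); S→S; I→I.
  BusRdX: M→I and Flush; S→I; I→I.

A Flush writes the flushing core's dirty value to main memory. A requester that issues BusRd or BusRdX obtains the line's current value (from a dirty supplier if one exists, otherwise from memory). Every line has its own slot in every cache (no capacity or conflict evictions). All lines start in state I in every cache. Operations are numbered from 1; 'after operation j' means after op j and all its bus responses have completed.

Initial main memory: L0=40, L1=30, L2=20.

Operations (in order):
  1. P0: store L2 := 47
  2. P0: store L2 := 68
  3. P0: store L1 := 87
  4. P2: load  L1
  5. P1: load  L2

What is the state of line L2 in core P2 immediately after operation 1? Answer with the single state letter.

state = I

step 1: P0: store L2 := 47  ⟶  MIII  (L2)  txn=BusRdX  M[L2]=20
step 2: P0: store L2 := 68  ⟶  MIII  (L2)  txn=∅  M[L2]=20
step 3: P0: store L1 := 87  ⟶  MIII  (L1)  txn=BusRdX  M[L1]=30
step 4: P2: load  L1  ⟶  SISI  (L1)  txn=BusRd+Flush  M[L1]=87
step 5: P1: load  L2  ⟶  SSII  (L2)  txn=BusRd+Flush  M[L2]=68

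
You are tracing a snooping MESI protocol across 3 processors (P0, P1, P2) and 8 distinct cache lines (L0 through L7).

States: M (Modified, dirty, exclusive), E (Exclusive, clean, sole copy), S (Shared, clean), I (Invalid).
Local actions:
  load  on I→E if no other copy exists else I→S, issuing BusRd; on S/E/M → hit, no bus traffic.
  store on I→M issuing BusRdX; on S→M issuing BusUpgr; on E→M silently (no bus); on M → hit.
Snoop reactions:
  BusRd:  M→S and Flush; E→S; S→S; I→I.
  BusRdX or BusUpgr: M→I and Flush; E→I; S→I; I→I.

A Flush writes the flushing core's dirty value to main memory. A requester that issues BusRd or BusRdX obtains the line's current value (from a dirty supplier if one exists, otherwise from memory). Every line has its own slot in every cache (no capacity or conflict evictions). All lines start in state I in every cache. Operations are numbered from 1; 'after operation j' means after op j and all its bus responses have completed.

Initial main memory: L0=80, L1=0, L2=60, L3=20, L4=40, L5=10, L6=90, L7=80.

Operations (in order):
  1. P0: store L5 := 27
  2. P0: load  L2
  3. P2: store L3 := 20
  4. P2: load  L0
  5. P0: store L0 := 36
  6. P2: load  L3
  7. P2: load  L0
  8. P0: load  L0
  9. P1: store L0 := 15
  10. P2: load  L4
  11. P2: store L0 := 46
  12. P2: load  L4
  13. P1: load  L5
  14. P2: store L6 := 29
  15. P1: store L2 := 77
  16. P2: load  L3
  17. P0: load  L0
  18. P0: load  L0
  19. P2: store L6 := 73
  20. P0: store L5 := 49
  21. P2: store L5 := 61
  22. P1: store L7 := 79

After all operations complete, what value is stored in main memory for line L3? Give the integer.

memory[L3] = 20

[1] P0: store L5 := 27 | P0:M(27), P1:I, P2:I | bus: BusRdX
[2] P0: load  L2 | P0:E(60), P1:I, P2:I | bus: BusRd
[3] P2: store L3 := 20 | P0:I, P1:I, P2:M(20) | bus: BusRdX
[4] P2: load  L0 | P0:I, P1:I, P2:E(80) | bus: BusRd
[5] P0: store L0 := 36 | P0:M(36), P1:I, P2:I | bus: BusRdX
[6] P2: load  L3 | P0:I, P1:I, P2:M(20) | bus: none
[7] P2: load  L0 | P0:S(36), P1:I, P2:S(36) | bus: BusRd,Flush
[8] P0: load  L0 | P0:S(36), P1:I, P2:S(36) | bus: none
[9] P1: store L0 := 15 | P0:I, P1:M(15), P2:I | bus: BusRdX
[10] P2: load  L4 | P0:I, P1:I, P2:E(40) | bus: BusRd
[11] P2: store L0 := 46 | P0:I, P1:I, P2:M(46) | bus: BusRdX,Flush
[12] P2: load  L4 | P0:I, P1:I, P2:E(40) | bus: none
[13] P1: load  L5 | P0:S(27), P1:S(27), P2:I | bus: BusRd,Flush
[14] P2: store L6 := 29 | P0:I, P1:I, P2:M(29) | bus: BusRdX
[15] P1: store L2 := 77 | P0:I, P1:M(77), P2:I | bus: BusRdX
[16] P2: load  L3 | P0:I, P1:I, P2:M(20) | bus: none
[17] P0: load  L0 | P0:S(46), P1:I, P2:S(46) | bus: BusRd,Flush
[18] P0: load  L0 | P0:S(46), P1:I, P2:S(46) | bus: none
[19] P2: store L6 := 73 | P0:I, P1:I, P2:M(73) | bus: none
[20] P0: store L5 := 49 | P0:M(49), P1:I, P2:I | bus: BusUpgr
[21] P2: store L5 := 61 | P0:I, P1:I, P2:M(61) | bus: BusRdX,Flush
[22] P1: store L7 := 79 | P0:I, P1:M(79), P2:I | bus: BusRdX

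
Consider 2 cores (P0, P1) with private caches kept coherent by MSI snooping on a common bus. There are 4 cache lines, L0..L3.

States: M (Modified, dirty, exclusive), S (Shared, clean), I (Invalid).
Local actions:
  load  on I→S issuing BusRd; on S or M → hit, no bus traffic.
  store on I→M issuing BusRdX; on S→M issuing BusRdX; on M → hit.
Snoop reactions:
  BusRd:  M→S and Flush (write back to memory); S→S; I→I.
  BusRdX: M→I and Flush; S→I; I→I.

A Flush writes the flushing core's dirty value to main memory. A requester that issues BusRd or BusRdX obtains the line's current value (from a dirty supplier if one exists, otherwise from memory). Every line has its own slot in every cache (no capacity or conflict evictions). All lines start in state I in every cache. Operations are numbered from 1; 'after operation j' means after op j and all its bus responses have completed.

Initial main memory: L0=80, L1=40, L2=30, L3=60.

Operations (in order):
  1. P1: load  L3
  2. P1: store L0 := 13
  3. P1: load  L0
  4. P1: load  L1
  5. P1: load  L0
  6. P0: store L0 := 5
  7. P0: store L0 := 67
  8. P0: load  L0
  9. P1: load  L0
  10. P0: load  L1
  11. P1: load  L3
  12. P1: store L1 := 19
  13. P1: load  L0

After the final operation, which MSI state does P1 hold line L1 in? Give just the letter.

state = M

1. P1: load  L3  bus=[BusRd]  L3: P0=I P1=S  mem[L3]=60
2. P1: store L0 := 13  bus=[BusRdX]  L0: P0=I P1=M  mem[L0]=80
3. P1: load  L0  bus=[-]  L0: P0=I P1=M  mem[L0]=80
4. P1: load  L1  bus=[BusRd]  L1: P0=I P1=S  mem[L1]=40
5. P1: load  L0  bus=[-]  L0: P0=I P1=M  mem[L0]=80
6. P0: store L0 := 5  bus=[BusRdX,Flush]  L0: P0=M P1=I  mem[L0]=13
7. P0: store L0 := 67  bus=[-]  L0: P0=M P1=I  mem[L0]=13
8. P0: load  L0  bus=[-]  L0: P0=M P1=I  mem[L0]=13
9. P1: load  L0  bus=[BusRd,Flush]  L0: P0=S P1=S  mem[L0]=67
10. P0: load  L1  bus=[BusRd]  L1: P0=S P1=S  mem[L1]=40
11. P1: load  L3  bus=[-]  L3: P0=I P1=S  mem[L3]=60
12. P1: store L1 := 19  bus=[BusRdX]  L1: P0=I P1=M  mem[L1]=40
13. P1: load  L0  bus=[-]  L0: P0=S P1=S  mem[L0]=67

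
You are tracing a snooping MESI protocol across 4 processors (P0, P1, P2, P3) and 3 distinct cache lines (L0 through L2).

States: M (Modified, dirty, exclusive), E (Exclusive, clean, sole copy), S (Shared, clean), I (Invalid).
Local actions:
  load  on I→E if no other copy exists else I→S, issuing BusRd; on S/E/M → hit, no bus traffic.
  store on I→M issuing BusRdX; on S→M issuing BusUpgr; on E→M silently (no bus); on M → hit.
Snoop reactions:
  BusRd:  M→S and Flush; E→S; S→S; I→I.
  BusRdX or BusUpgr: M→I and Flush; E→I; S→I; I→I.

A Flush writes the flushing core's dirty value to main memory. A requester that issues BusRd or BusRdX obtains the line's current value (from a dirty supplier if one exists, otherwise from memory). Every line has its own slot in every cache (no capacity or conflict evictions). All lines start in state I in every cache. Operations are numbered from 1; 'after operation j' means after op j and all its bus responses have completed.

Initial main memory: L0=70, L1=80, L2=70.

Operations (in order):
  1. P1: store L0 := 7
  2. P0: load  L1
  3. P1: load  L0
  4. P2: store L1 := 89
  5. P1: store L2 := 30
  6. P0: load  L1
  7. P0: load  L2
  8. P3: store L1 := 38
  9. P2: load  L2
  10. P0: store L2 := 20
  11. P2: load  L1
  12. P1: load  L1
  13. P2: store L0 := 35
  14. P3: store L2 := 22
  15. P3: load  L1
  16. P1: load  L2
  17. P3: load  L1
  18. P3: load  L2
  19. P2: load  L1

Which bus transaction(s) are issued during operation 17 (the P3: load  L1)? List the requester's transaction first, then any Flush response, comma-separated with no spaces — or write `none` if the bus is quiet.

bus = none

  op1 P1: store L0 := 7 → I/M/I/I on L0; bus BusRdX; mem=70
  op2 P0: load  L1 → E/I/I/I on L1; bus BusRd; mem=80
  op3 P1: load  L0 → I/M/I/I on L0; bus (none); mem=70
  op4 P2: store L1 := 89 → I/I/M/I on L1; bus BusRdX; mem=80
  op5 P1: store L2 := 30 → I/M/I/I on L2; bus BusRdX; mem=70
  op6 P0: load  L1 → S/I/S/I on L1; bus BusRd Flush; mem=89
  op7 P0: load  L2 → S/S/I/I on L2; bus BusRd Flush; mem=30
  op8 P3: store L1 := 38 → I/I/I/M on L1; bus BusRdX; mem=89
  op9 P2: load  L2 → S/S/S/I on L2; bus BusRd; mem=30
  op10 P0: store L2 := 20 → M/I/I/I on L2; bus BusUpgr; mem=30
  op11 P2: load  L1 → I/I/S/S on L1; bus BusRd Flush; mem=38
  op12 P1: load  L1 → I/S/S/S on L1; bus BusRd; mem=38
  op13 P2: store L0 := 35 → I/I/M/I on L0; bus BusRdX Flush; mem=7
  op14 P3: store L2 := 22 → I/I/I/M on L2; bus BusRdX Flush; mem=20
  op15 P3: load  L1 → I/S/S/S on L1; bus (none); mem=38
  op16 P1: load  L2 → I/S/I/S on L2; bus BusRd Flush; mem=22
  op17 P3: load  L1 → I/S/S/S on L1; bus (none); mem=38
  op18 P3: load  L2 → I/S/I/S on L2; bus (none); mem=22
  op19 P2: load  L1 → I/S/S/S on L1; bus (none); mem=38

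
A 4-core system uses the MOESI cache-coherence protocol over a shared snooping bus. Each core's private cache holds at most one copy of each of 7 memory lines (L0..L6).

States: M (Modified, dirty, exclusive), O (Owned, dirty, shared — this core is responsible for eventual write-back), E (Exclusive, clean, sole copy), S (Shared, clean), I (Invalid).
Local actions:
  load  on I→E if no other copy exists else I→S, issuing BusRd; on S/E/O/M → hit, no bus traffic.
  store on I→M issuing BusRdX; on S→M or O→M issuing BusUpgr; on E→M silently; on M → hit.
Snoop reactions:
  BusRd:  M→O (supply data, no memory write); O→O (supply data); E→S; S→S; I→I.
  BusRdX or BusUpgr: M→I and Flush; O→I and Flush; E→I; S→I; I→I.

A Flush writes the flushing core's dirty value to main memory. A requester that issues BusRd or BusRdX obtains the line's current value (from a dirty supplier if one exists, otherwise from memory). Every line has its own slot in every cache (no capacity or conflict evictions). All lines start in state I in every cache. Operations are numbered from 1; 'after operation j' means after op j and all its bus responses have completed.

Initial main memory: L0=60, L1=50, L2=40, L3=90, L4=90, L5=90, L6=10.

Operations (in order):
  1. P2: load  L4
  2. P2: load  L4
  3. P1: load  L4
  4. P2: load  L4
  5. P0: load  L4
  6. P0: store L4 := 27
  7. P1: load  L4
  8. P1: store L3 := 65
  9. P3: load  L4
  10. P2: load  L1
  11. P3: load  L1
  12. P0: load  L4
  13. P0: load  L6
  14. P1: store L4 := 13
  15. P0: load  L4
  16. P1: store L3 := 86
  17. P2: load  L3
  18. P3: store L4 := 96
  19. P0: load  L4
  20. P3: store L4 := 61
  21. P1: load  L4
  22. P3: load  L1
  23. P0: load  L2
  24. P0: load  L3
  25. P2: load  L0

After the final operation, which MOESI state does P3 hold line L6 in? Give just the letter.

  op1 P2: load  L4 → I/I/E/I on L4; bus BusRd; mem=90
  op2 P2: load  L4 → I/I/E/I on L4; bus (none); mem=90
  op3 P1: load  L4 → I/S/S/I on L4; bus BusRd; mem=90
  op4 P2: load  L4 → I/S/S/I on L4; bus (none); mem=90
  op5 P0: load  L4 → S/S/S/I on L4; bus BusRd; mem=90
  op6 P0: store L4 := 27 → M/I/I/I on L4; bus BusUpgr; mem=90
  op7 P1: load  L4 → O/S/I/I on L4; bus BusRd; mem=90
  op8 P1: store L3 := 65 → I/M/I/I on L3; bus BusRdX; mem=90
  op9 P3: load  L4 → O/S/I/S on L4; bus BusRd; mem=90
  op10 P2: load  L1 → I/I/E/I on L1; bus BusRd; mem=50
  op11 P3: load  L1 → I/I/S/S on L1; bus BusRd; mem=50
  op12 P0: load  L4 → O/S/I/S on L4; bus (none); mem=90
  op13 P0: load  L6 → E/I/I/I on L6; bus BusRd; mem=10
  op14 P1: store L4 := 13 → I/M/I/I on L4; bus BusUpgr Flush; mem=27
  op15 P0: load  L4 → S/O/I/I on L4; bus BusRd; mem=27
  op16 P1: store L3 := 86 → I/M/I/I on L3; bus (none); mem=90
  op17 P2: load  L3 → I/O/S/I on L3; bus BusRd; mem=90
  op18 P3: store L4 := 96 → I/I/I/M on L4; bus BusRdX Flush; mem=13
  op19 P0: load  L4 → S/I/I/O on L4; bus BusRd; mem=13
  op20 P3: store L4 := 61 → I/I/I/M on L4; bus BusUpgr; mem=13
  op21 P1: load  L4 → I/S/I/O on L4; bus BusRd; mem=13
  op22 P3: load  L1 → I/I/S/S on L1; bus (none); mem=50
  op23 P0: load  L2 → E/I/I/I on L2; bus BusRd; mem=40
  op24 P0: load  L3 → S/O/S/I on L3; bus BusRd; mem=90
  op25 P2: load  L0 → I/I/E/I on L0; bus BusRd; mem=60

state = I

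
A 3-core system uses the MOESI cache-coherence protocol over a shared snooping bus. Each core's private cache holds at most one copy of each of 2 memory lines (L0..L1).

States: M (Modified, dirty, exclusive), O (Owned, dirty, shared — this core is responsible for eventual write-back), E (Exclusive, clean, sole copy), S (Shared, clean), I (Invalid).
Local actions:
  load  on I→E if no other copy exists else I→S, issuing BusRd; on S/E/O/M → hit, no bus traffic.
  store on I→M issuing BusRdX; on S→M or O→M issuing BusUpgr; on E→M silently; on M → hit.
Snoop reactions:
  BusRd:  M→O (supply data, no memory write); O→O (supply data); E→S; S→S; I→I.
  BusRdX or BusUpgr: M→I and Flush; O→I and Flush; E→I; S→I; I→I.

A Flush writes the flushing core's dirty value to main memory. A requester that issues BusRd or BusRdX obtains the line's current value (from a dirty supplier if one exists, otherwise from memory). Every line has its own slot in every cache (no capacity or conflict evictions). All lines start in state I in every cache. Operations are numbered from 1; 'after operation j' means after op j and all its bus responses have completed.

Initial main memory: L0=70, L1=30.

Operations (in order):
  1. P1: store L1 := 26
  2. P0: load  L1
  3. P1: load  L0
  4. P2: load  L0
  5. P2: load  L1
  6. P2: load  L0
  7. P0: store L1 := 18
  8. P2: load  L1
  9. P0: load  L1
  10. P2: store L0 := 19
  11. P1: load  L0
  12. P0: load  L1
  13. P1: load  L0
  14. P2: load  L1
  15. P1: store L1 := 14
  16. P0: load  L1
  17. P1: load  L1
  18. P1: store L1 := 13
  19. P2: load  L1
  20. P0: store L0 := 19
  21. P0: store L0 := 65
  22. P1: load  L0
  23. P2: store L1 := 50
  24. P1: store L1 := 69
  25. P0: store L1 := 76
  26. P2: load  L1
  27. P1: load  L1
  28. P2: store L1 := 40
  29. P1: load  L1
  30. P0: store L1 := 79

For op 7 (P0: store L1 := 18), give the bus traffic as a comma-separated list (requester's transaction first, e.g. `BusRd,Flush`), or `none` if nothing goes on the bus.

1. P1: store L1 := 26  bus=[BusRdX]  L1: P0=I P1=M P2=I  mem[L1]=30
2. P0: load  L1  bus=[BusRd]  L1: P0=S P1=O P2=I  mem[L1]=30
3. P1: load  L0  bus=[BusRd]  L0: P0=I P1=E P2=I  mem[L0]=70
4. P2: load  L0  bus=[BusRd]  L0: P0=I P1=S P2=S  mem[L0]=70
5. P2: load  L1  bus=[BusRd]  L1: P0=S P1=O P2=S  mem[L1]=30
6. P2: load  L0  bus=[-]  L0: P0=I P1=S P2=S  mem[L0]=70
7. P0: store L1 := 18  bus=[BusUpgr,Flush]  L1: P0=M P1=I P2=I  mem[L1]=26
8. P2: load  L1  bus=[BusRd]  L1: P0=O P1=I P2=S  mem[L1]=26
9. P0: load  L1  bus=[-]  L1: P0=O P1=I P2=S  mem[L1]=26
10. P2: store L0 := 19  bus=[BusUpgr]  L0: P0=I P1=I P2=M  mem[L0]=70
11. P1: load  L0  bus=[BusRd]  L0: P0=I P1=S P2=O  mem[L0]=70
12. P0: load  L1  bus=[-]  L1: P0=O P1=I P2=S  mem[L1]=26
13. P1: load  L0  bus=[-]  L0: P0=I P1=S P2=O  mem[L0]=70
14. P2: load  L1  bus=[-]  L1: P0=O P1=I P2=S  mem[L1]=26
15. P1: store L1 := 14  bus=[BusRdX,Flush]  L1: P0=I P1=M P2=I  mem[L1]=18
16. P0: load  L1  bus=[BusRd]  L1: P0=S P1=O P2=I  mem[L1]=18
17. P1: load  L1  bus=[-]  L1: P0=S P1=O P2=I  mem[L1]=18
18. P1: store L1 := 13  bus=[BusUpgr]  L1: P0=I P1=M P2=I  mem[L1]=18
19. P2: load  L1  bus=[BusRd]  L1: P0=I P1=O P2=S  mem[L1]=18
20. P0: store L0 := 19  bus=[BusRdX,Flush]  L0: P0=M P1=I P2=I  mem[L0]=19
21. P0: store L0 := 65  bus=[-]  L0: P0=M P1=I P2=I  mem[L0]=19
22. P1: load  L0  bus=[BusRd]  L0: P0=O P1=S P2=I  mem[L0]=19
23. P2: store L1 := 50  bus=[BusUpgr,Flush]  L1: P0=I P1=I P2=M  mem[L1]=13
24. P1: store L1 := 69  bus=[BusRdX,Flush]  L1: P0=I P1=M P2=I  mem[L1]=50
25. P0: store L1 := 76  bus=[BusRdX,Flush]  L1: P0=M P1=I P2=I  mem[L1]=69
26. P2: load  L1  bus=[BusRd]  L1: P0=O P1=I P2=S  mem[L1]=69
27. P1: load  L1  bus=[BusRd]  L1: P0=O P1=S P2=S  mem[L1]=69
28. P2: store L1 := 40  bus=[BusUpgr,Flush]  L1: P0=I P1=I P2=M  mem[L1]=76
29. P1: load  L1  bus=[BusRd]  L1: P0=I P1=S P2=O  mem[L1]=76
30. P0: store L1 := 79  bus=[BusRdX,Flush]  L1: P0=M P1=I P2=I  mem[L1]=40

bus = BusUpgr,Flush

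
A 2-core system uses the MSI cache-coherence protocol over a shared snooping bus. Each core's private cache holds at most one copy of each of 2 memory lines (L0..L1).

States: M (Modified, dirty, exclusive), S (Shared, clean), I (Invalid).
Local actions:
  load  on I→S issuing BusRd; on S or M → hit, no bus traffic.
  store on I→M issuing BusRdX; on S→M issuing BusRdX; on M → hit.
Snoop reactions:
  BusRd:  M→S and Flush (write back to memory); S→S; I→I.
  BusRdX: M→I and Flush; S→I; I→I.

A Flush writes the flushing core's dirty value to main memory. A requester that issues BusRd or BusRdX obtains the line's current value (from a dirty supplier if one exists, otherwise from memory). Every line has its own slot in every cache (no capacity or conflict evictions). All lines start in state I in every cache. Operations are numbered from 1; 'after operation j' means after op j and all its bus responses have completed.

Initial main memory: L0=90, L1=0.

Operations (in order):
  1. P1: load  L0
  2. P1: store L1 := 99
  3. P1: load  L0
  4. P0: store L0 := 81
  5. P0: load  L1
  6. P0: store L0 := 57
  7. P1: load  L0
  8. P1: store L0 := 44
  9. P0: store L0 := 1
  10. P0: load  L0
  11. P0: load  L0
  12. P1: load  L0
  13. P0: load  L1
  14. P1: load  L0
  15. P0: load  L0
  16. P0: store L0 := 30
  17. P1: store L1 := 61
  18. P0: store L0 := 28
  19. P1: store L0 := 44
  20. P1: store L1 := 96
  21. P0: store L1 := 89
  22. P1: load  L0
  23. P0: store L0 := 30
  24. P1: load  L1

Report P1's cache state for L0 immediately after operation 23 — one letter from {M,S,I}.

step 1: P1: load  L0  ⟶  IS  (L0)  txn=BusRd  M[L0]=90
step 2: P1: store L1 := 99  ⟶  IM  (L1)  txn=BusRdX  M[L1]=0
step 3: P1: load  L0  ⟶  IS  (L0)  txn=∅  M[L0]=90
step 4: P0: store L0 := 81  ⟶  MI  (L0)  txn=BusRdX  M[L0]=90
step 5: P0: load  L1  ⟶  SS  (L1)  txn=BusRd+Flush  M[L1]=99
step 6: P0: store L0 := 57  ⟶  MI  (L0)  txn=∅  M[L0]=90
step 7: P1: load  L0  ⟶  SS  (L0)  txn=BusRd+Flush  M[L0]=57
step 8: P1: store L0 := 44  ⟶  IM  (L0)  txn=BusRdX  M[L0]=57
step 9: P0: store L0 := 1  ⟶  MI  (L0)  txn=BusRdX+Flush  M[L0]=44
step 10: P0: load  L0  ⟶  MI  (L0)  txn=∅  M[L0]=44
step 11: P0: load  L0  ⟶  MI  (L0)  txn=∅  M[L0]=44
step 12: P1: load  L0  ⟶  SS  (L0)  txn=BusRd+Flush  M[L0]=1
step 13: P0: load  L1  ⟶  SS  (L1)  txn=∅  M[L1]=99
step 14: P1: load  L0  ⟶  SS  (L0)  txn=∅  M[L0]=1
step 15: P0: load  L0  ⟶  SS  (L0)  txn=∅  M[L0]=1
step 16: P0: store L0 := 30  ⟶  MI  (L0)  txn=BusRdX  M[L0]=1
step 17: P1: store L1 := 61  ⟶  IM  (L1)  txn=BusRdX  M[L1]=99
step 18: P0: store L0 := 28  ⟶  MI  (L0)  txn=∅  M[L0]=1
step 19: P1: store L0 := 44  ⟶  IM  (L0)  txn=BusRdX+Flush  M[L0]=28
step 20: P1: store L1 := 96  ⟶  IM  (L1)  txn=∅  M[L1]=99
step 21: P0: store L1 := 89  ⟶  MI  (L1)  txn=BusRdX+Flush  M[L1]=96
step 22: P1: load  L0  ⟶  IM  (L0)  txn=∅  M[L0]=28
step 23: P0: store L0 := 30  ⟶  MI  (L0)  txn=BusRdX+Flush  M[L0]=44
step 24: P1: load  L1  ⟶  SS  (L1)  txn=BusRd+Flush  M[L1]=89

state = I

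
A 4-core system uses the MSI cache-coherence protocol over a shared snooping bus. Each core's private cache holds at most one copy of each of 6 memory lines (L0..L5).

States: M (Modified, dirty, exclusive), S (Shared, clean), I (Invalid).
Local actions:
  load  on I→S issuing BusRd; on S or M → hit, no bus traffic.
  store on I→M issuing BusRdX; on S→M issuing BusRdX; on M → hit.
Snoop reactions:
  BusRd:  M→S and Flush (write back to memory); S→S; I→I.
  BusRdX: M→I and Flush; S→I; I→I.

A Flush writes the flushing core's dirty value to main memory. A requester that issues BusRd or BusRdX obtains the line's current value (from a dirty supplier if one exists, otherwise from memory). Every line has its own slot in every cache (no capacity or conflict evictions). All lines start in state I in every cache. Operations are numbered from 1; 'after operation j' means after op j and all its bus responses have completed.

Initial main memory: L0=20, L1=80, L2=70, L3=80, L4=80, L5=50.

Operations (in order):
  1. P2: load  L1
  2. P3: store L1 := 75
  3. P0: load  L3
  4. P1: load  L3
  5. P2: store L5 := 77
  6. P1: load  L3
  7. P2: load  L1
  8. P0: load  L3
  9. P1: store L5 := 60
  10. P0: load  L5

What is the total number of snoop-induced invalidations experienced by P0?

invalidations = 0

  op1 P2: load  L1 → I/I/S/I on L1; bus BusRd; mem=80
  op2 P3: store L1 := 75 → I/I/I/M on L1; bus BusRdX; mem=80
  op3 P0: load  L3 → S/I/I/I on L3; bus BusRd; mem=80
  op4 P1: load  L3 → S/S/I/I on L3; bus BusRd; mem=80
  op5 P2: store L5 := 77 → I/I/M/I on L5; bus BusRdX; mem=50
  op6 P1: load  L3 → S/S/I/I on L3; bus (none); mem=80
  op7 P2: load  L1 → I/I/S/S on L1; bus BusRd Flush; mem=75
  op8 P0: load  L3 → S/S/I/I on L3; bus (none); mem=80
  op9 P1: store L5 := 60 → I/M/I/I on L5; bus BusRdX Flush; mem=77
  op10 P0: load  L5 → S/S/I/I on L5; bus BusRd Flush; mem=60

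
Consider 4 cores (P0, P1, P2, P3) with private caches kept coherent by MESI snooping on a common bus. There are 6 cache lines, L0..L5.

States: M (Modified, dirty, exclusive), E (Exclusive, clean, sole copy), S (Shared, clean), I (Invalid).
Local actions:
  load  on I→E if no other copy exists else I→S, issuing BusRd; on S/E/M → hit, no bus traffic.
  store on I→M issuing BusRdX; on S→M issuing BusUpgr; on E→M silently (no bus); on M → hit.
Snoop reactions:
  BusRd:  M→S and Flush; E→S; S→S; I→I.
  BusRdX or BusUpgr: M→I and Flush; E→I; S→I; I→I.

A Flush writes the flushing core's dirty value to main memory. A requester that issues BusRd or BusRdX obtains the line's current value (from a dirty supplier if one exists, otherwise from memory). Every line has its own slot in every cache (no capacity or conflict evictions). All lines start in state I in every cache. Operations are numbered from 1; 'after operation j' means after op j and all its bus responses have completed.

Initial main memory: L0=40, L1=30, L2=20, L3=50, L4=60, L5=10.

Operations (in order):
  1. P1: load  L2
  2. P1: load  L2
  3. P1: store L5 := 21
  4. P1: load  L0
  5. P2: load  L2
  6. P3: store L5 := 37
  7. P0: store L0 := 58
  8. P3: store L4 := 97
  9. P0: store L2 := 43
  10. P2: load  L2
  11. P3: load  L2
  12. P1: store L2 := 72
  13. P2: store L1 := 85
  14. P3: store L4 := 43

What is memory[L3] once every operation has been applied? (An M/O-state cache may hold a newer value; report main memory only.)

  op1 P1: load  L2 → I/E/I/I on L2; bus BusRd; mem=20
  op2 P1: load  L2 → I/E/I/I on L2; bus (none); mem=20
  op3 P1: store L5 := 21 → I/M/I/I on L5; bus BusRdX; mem=10
  op4 P1: load  L0 → I/E/I/I on L0; bus BusRd; mem=40
  op5 P2: load  L2 → I/S/S/I on L2; bus BusRd; mem=20
  op6 P3: store L5 := 37 → I/I/I/M on L5; bus BusRdX Flush; mem=21
  op7 P0: store L0 := 58 → M/I/I/I on L0; bus BusRdX; mem=40
  op8 P3: store L4 := 97 → I/I/I/M on L4; bus BusRdX; mem=60
  op9 P0: store L2 := 43 → M/I/I/I on L2; bus BusRdX; mem=20
  op10 P2: load  L2 → S/I/S/I on L2; bus BusRd Flush; mem=43
  op11 P3: load  L2 → S/I/S/S on L2; bus BusRd; mem=43
  op12 P1: store L2 := 72 → I/M/I/I on L2; bus BusRdX; mem=43
  op13 P2: store L1 := 85 → I/I/M/I on L1; bus BusRdX; mem=30
  op14 P3: store L4 := 43 → I/I/I/M on L4; bus (none); mem=60

memory[L3] = 50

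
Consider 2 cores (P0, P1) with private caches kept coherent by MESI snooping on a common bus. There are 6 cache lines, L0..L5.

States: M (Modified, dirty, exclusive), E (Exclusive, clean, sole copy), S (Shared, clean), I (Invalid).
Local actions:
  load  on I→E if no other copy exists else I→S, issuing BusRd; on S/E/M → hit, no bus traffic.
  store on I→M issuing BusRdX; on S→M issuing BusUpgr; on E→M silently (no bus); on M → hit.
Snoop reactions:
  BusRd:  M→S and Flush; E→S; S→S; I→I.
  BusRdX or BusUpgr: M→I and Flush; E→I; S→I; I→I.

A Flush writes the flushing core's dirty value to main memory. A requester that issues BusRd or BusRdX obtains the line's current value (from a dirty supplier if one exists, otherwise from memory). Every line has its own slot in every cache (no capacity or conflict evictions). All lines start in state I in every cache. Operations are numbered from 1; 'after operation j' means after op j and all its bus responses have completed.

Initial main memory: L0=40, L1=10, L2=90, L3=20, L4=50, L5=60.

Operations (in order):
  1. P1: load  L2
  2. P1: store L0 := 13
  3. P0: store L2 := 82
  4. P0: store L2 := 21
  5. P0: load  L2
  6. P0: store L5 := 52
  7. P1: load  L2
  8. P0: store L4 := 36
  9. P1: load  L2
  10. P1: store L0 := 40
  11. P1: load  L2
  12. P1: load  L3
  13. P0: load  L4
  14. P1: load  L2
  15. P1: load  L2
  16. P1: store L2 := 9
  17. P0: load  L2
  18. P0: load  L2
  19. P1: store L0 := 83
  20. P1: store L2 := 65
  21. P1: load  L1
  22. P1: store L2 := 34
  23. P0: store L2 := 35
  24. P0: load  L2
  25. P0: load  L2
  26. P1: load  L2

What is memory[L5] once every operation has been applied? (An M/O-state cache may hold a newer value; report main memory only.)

[1] P1: load  L2 | P0:I, P1:E(90) | bus: BusRd
[2] P1: store L0 := 13 | P0:I, P1:M(13) | bus: BusRdX
[3] P0: store L2 := 82 | P0:M(82), P1:I | bus: BusRdX
[4] P0: store L2 := 21 | P0:M(21), P1:I | bus: none
[5] P0: load  L2 | P0:M(21), P1:I | bus: none
[6] P0: store L5 := 52 | P0:M(52), P1:I | bus: BusRdX
[7] P1: load  L2 | P0:S(21), P1:S(21) | bus: BusRd,Flush
[8] P0: store L4 := 36 | P0:M(36), P1:I | bus: BusRdX
[9] P1: load  L2 | P0:S(21), P1:S(21) | bus: none
[10] P1: store L0 := 40 | P0:I, P1:M(40) | bus: none
[11] P1: load  L2 | P0:S(21), P1:S(21) | bus: none
[12] P1: load  L3 | P0:I, P1:E(20) | bus: BusRd
[13] P0: load  L4 | P0:M(36), P1:I | bus: none
[14] P1: load  L2 | P0:S(21), P1:S(21) | bus: none
[15] P1: load  L2 | P0:S(21), P1:S(21) | bus: none
[16] P1: store L2 := 9 | P0:I, P1:M(9) | bus: BusUpgr
[17] P0: load  L2 | P0:S(9), P1:S(9) | bus: BusRd,Flush
[18] P0: load  L2 | P0:S(9), P1:S(9) | bus: none
[19] P1: store L0 := 83 | P0:I, P1:M(83) | bus: none
[20] P1: store L2 := 65 | P0:I, P1:M(65) | bus: BusUpgr
[21] P1: load  L1 | P0:I, P1:E(10) | bus: BusRd
[22] P1: store L2 := 34 | P0:I, P1:M(34) | bus: none
[23] P0: store L2 := 35 | P0:M(35), P1:I | bus: BusRdX,Flush
[24] P0: load  L2 | P0:M(35), P1:I | bus: none
[25] P0: load  L2 | P0:M(35), P1:I | bus: none
[26] P1: load  L2 | P0:S(35), P1:S(35) | bus: BusRd,Flush

memory[L5] = 60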